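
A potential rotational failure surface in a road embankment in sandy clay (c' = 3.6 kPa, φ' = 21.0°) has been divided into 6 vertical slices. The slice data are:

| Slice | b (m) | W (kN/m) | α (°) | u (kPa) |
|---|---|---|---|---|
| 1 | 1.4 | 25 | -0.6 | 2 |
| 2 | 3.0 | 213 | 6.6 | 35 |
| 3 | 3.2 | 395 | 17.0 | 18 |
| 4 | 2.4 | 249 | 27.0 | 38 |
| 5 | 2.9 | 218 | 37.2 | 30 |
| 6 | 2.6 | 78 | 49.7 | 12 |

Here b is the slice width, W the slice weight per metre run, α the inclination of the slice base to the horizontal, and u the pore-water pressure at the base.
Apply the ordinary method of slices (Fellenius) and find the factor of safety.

Ordinary method of slices: FS = Σ[c'·Δl_i + (W_i cosα_i − u_i·Δl_i)·tanφ'] / Σ W_i sinα_i, with Δl_i = b_i / cosα_i.
Slice 1: Δl = 1.4/cos(-0.6°) = 1.400 m; N'_1 = 25·cos(-0.6°) − 2·1.400 = 22.2; c'Δl = 5.04; W sinα = -0.3
Slice 2: Δl = 3.0/cos6.6° = 3.020 m; N'_2 = 213·cos6.6° − 35·3.020 = 105.9; c'Δl = 10.87; W sinα = 24.5
Slice 3: Δl = 3.2/cos17.0° = 3.346 m; N'_3 = 395·cos17.0° − 18·3.346 = 317.5; c'Δl = 12.05; W sinα = 115.5
Slice 4: Δl = 2.4/cos27.0° = 2.694 m; N'_4 = 249·cos27.0° − 38·2.694 = 119.5; c'Δl = 9.70; W sinα = 113.0
Slice 5: Δl = 2.9/cos37.2° = 3.641 m; N'_5 = 218·cos37.2° − 30·3.641 = 64.4; c'Δl = 13.11; W sinα = 131.8
Slice 6: Δl = 2.6/cos49.7° = 4.020 m; N'_6 = 78·cos49.7° − 12·4.020 = 2.2; c'Δl = 14.47; W sinα = 59.5
Σc'Δl = 65.2 kN/m; ΣN' = 631.7 kN/m; ΣW sinα = 444.0 kN/m
Resisting = 65.2 + 631.7·tan21.0° = 65.2 + 242.5 = 307.7 kN/m
FS = 307.7 / 444.0 = 0.693

FS = 0.69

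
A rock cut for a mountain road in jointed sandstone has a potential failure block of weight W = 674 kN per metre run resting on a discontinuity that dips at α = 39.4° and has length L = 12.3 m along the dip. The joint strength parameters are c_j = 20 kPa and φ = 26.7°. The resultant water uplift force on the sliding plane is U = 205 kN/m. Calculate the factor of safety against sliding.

FS = 0.95

Resolving the block weight along and normal to the plane and applying the Mohr–Coulomb strength on the joint:
N' = W cosα − U = 674·cos39.4° − 205 = 315.8 kN/m
Driving force T = W sinα = 674·sin39.4° = 427.8 kN/m
Resisting force R = c_j·L + N'·tanφ = 20·12.3 + 315.8·tan26.7° = 246.0 + 158.8 = 404.8 kN/m
FS = R / T = 404.8 / 427.8 = 0.946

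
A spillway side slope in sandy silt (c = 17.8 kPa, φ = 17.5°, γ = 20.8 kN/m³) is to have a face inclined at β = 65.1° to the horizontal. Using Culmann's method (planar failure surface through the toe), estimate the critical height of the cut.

Culmann's analysis gives the critical failure plane at α_cr = (β + φ)/2 = (65.1 + 17.5)/2 = 41.3°, and the critical height
H_c = (4c/γ) · sinβ cosφ / [1 − cos(β − φ)]
    = (4·17.8/20.8) · sin65.1°·cos17.5° / [1 − cos(47.6°)]
    = 3.423 · 0.9070·0.9537 / [1 − 0.6743]
    = 3.423 · 0.8651 / 0.3257
    = 9.09 m

H_c = 9.09 m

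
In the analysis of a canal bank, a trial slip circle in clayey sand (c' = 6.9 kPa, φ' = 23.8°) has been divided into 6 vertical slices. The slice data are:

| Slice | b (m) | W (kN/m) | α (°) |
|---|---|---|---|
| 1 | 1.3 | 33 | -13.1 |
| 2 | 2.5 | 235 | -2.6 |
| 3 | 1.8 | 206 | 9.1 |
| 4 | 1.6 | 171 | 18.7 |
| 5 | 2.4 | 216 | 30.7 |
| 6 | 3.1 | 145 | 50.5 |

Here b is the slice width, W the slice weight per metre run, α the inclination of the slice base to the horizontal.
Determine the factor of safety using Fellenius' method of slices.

FS = 1.73

Ordinary method of slices: FS = Σ[c'·Δl_i + (W_i cosα_i)·tanφ'] / Σ W_i sinα_i, with Δl_i = b_i / cosα_i.
Slice 1: Δl = 1.3/cos(-13.1°) = 1.335 m; N'_1 = 33·cos(-13.1°) = 32.1; c'Δl = 9.21; W sinα = -7.5
Slice 2: Δl = 2.5/cos(-2.6°) = 2.503 m; N'_2 = 235·cos(-2.6°) = 234.8; c'Δl = 17.27; W sinα = -10.7
Slice 3: Δl = 1.8/cos9.1° = 1.823 m; N'_3 = 206·cos9.1° = 203.4; c'Δl = 12.58; W sinα = 32.6
Slice 4: Δl = 1.6/cos18.7° = 1.689 m; N'_4 = 171·cos18.7° = 162.0; c'Δl = 11.66; W sinα = 54.8
Slice 5: Δl = 2.4/cos30.7° = 2.791 m; N'_5 = 216·cos30.7° = 185.7; c'Δl = 19.26; W sinα = 110.3
Slice 6: Δl = 3.1/cos50.5° = 4.874 m; N'_6 = 145·cos50.5° = 92.2; c'Δl = 33.63; W sinα = 111.9
Σc'Δl = 103.6 kN/m; ΣN' = 910.2 kN/m; ΣW sinα = 291.4 kN/m
Resisting = 103.6 + 910.2·tan23.8° = 103.6 + 401.5 = 505.1 kN/m
FS = 505.1 / 291.4 = 1.733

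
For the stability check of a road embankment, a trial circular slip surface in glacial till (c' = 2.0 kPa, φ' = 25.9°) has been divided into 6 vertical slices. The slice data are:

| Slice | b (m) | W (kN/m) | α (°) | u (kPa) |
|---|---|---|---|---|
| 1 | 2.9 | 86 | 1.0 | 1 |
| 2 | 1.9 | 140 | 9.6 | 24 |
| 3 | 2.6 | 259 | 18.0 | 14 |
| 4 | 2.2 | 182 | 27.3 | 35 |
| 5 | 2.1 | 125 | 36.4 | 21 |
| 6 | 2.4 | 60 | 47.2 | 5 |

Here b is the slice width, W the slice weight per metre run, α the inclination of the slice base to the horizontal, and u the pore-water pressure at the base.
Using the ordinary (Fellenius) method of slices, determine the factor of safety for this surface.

Ordinary method of slices: FS = Σ[c'·Δl_i + (W_i cosα_i − u_i·Δl_i)·tanφ'] / Σ W_i sinα_i, with Δl_i = b_i / cosα_i.
Slice 1: Δl = 2.9/cos1.0° = 2.900 m; N'_1 = 86·cos1.0° − 1·2.900 = 83.1; c'Δl = 5.80; W sinα = 1.5
Slice 2: Δl = 1.9/cos9.6° = 1.927 m; N'_2 = 140·cos9.6° − 24·1.927 = 91.8; c'Δl = 3.85; W sinα = 23.3
Slice 3: Δl = 2.6/cos18.0° = 2.734 m; N'_3 = 259·cos18.0° − 14·2.734 = 208.1; c'Δl = 5.47; W sinα = 80.0
Slice 4: Δl = 2.2/cos27.3° = 2.476 m; N'_4 = 182·cos27.3° − 35·2.476 = 75.1; c'Δl = 4.95; W sinα = 83.5
Slice 5: Δl = 2.1/cos36.4° = 2.609 m; N'_5 = 125·cos36.4° − 21·2.609 = 45.8; c'Δl = 5.22; W sinα = 74.2
Slice 6: Δl = 2.4/cos47.2° = 3.532 m; N'_6 = 60·cos47.2° − 5·3.532 = 23.1; c'Δl = 7.06; W sinα = 44.0
Σc'Δl = 32.4 kN/m; ΣN' = 526.9 kN/m; ΣW sinα = 306.6 kN/m
Resisting = 32.4 + 526.9·tan25.9° = 32.4 + 255.9 = 288.2 kN/m
FS = 288.2 / 306.6 = 0.940

FS = 0.94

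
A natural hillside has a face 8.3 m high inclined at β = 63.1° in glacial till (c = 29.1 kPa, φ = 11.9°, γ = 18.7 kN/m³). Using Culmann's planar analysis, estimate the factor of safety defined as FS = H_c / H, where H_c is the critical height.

FS = 1.75

H_c = (4c/γ) · sinβ cosφ / [1 − cos(β − φ)]
    = (4·29.1/18.7) · sin63.1°·cos11.9° / [1 − cos51.2°]
    = 6.225 · 0.8726 / 0.3734 = 14.55 m
FS = H_c / H = 14.55 / 8.3 = 1.753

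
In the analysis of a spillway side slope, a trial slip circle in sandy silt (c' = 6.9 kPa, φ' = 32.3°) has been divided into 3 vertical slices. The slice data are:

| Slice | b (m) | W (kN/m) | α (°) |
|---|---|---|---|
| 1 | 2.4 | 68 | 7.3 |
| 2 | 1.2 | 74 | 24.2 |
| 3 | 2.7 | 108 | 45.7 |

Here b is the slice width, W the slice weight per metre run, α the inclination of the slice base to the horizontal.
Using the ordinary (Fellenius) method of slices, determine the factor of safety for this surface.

FS = 1.59

Ordinary method of slices: FS = Σ[c'·Δl_i + (W_i cosα_i)·tanφ'] / Σ W_i sinα_i, with Δl_i = b_i / cosα_i.
Slice 1: Δl = 2.4/cos7.3° = 2.420 m; N'_1 = 68·cos7.3° = 67.4; c'Δl = 16.70; W sinα = 8.6
Slice 2: Δl = 1.2/cos24.2° = 1.316 m; N'_2 = 74·cos24.2° = 67.5; c'Δl = 9.08; W sinα = 30.3
Slice 3: Δl = 2.7/cos45.7° = 3.866 m; N'_3 = 108·cos45.7° = 75.4; c'Δl = 26.67; W sinα = 77.3
Σc'Δl = 52.4 kN/m; ΣN' = 210.4 kN/m; ΣW sinα = 116.3 kN/m
Resisting = 52.4 + 210.4·tan32.3° = 52.4 + 133.0 = 185.4 kN/m
FS = 185.4 / 116.3 = 1.595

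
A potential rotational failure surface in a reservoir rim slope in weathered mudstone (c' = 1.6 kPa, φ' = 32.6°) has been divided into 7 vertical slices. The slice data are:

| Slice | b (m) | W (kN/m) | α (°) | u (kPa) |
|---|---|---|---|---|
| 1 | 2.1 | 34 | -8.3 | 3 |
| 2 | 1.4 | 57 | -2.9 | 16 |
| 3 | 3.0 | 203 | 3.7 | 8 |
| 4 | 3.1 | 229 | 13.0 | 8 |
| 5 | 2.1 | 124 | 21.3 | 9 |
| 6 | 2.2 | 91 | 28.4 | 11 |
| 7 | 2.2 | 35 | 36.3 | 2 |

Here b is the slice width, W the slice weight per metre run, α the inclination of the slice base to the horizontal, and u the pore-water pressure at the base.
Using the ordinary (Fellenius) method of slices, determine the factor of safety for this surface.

Ordinary method of slices: FS = Σ[c'·Δl_i + (W_i cosα_i − u_i·Δl_i)·tanφ'] / Σ W_i sinα_i, with Δl_i = b_i / cosα_i.
Slice 1: Δl = 2.1/cos(-8.3°) = 2.122 m; N'_1 = 34·cos(-8.3°) − 3·2.122 = 27.3; c'Δl = 3.40; W sinα = -4.9
Slice 2: Δl = 1.4/cos(-2.9°) = 1.402 m; N'_2 = 57·cos(-2.9°) − 16·1.402 = 34.5; c'Δl = 2.24; W sinα = -2.9
Slice 3: Δl = 3.0/cos3.7° = 3.006 m; N'_3 = 203·cos3.7° − 8·3.006 = 178.5; c'Δl = 4.81; W sinα = 13.1
Slice 4: Δl = 3.1/cos13.0° = 3.182 m; N'_4 = 229·cos13.0° − 8·3.182 = 197.7; c'Δl = 5.09; W sinα = 51.5
Slice 5: Δl = 2.1/cos21.3° = 2.254 m; N'_5 = 124·cos21.3° − 9·2.254 = 95.2; c'Δl = 3.61; W sinα = 45.0
Slice 6: Δl = 2.2/cos28.4° = 2.501 m; N'_6 = 91·cos28.4° − 11·2.501 = 52.5; c'Δl = 4.00; W sinα = 43.3
Slice 7: Δl = 2.2/cos36.3° = 2.730 m; N'_7 = 35·cos36.3° − 2·2.730 = 22.7; c'Δl = 4.37; W sinα = 20.7
Σc'Δl = 27.5 kN/m; ΣN' = 608.5 kN/m; ΣW sinα = 165.9 kN/m
Resisting = 27.5 + 608.5·tan32.6° = 27.5 + 389.2 = 416.7 kN/m
FS = 416.7 / 165.9 = 2.512

FS = 2.51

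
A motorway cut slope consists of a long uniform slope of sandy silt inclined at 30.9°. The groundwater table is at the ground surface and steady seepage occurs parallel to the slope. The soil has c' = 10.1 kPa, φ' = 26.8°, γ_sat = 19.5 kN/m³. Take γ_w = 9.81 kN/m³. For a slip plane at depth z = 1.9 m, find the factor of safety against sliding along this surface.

With seepage parallel to the slope and the water table at the surface, the effective normal stress on the slip plane uses the buoyant unit weight γ' = γ_sat − γ_w while the driving shear stress uses γ_sat:
FS = [c' + γ' z cos²β tanφ'] / [γ_sat z sinβ cosβ]
γ' = 19.5 − 9.81 = 9.69 kN/m³
Numerator = 10.1 + 9.69·1.9·cos²30.9°·tan26.8° = 10.1 + 9.69·1.9·0.7363·0.5051 = 16.947 kPa
Denominator = 19.5·1.9·sin30.9°·cos30.9° = 19.5·1.9·0.5135·0.8581 = 16.326 kPa
FS = 16.947 / 16.326 = 1.038

FS = 1.04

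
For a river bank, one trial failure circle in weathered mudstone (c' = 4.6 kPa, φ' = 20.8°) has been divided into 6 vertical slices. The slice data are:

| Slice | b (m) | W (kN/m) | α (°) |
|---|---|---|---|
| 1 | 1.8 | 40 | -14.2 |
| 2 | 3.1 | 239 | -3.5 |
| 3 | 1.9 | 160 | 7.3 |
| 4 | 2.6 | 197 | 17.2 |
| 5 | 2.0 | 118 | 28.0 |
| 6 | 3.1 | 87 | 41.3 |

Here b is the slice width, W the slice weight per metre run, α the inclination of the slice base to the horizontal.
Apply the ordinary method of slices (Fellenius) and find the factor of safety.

Ordinary method of slices: FS = Σ[c'·Δl_i + (W_i cosα_i)·tanφ'] / Σ W_i sinα_i, with Δl_i = b_i / cosα_i.
Slice 1: Δl = 1.8/cos(-14.2°) = 1.857 m; N'_1 = 40·cos(-14.2°) = 38.8; c'Δl = 8.54; W sinα = -9.8
Slice 2: Δl = 3.1/cos(-3.5°) = 3.106 m; N'_2 = 239·cos(-3.5°) = 238.6; c'Δl = 14.29; W sinα = -14.6
Slice 3: Δl = 1.9/cos7.3° = 1.916 m; N'_3 = 160·cos7.3° = 158.7; c'Δl = 8.81; W sinα = 20.3
Slice 4: Δl = 2.6/cos17.2° = 2.722 m; N'_4 = 197·cos17.2° = 188.2; c'Δl = 12.52; W sinα = 58.3
Slice 5: Δl = 2.0/cos28.0° = 2.265 m; N'_5 = 118·cos28.0° = 104.2; c'Δl = 10.42; W sinα = 55.4
Slice 6: Δl = 3.1/cos41.3° = 4.126 m; N'_6 = 87·cos41.3° = 65.4; c'Δl = 18.98; W sinα = 57.4
Σc'Δl = 73.6 kN/m; ΣN' = 793.8 kN/m; ΣW sinα = 167.0 kN/m
Resisting = 73.6 + 793.8·tan20.8° = 73.6 + 301.5 = 375.1 kN/m
FS = 375.1 / 167.0 = 2.246

FS = 2.25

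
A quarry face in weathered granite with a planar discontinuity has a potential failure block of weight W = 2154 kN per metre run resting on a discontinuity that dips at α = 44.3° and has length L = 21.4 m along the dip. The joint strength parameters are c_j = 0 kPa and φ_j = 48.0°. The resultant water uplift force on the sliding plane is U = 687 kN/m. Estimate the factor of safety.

FS = 0.63

Resolving the block weight along and normal to the plane and applying the Mohr–Coulomb strength on the joint:
N' = W cosα − U = 2154·cos44.3° − 687 = 854.6 kN/m
Driving force T = W sinα = 2154·sin44.3° = 1504.4 kN/m
Resisting force R = c_j·L + N'·tanφ_j = 0·21.4 + 854.6·tan48.0° = 0.0 + 949.1 = 949.1 kN/m
FS = R / T = 949.1 / 1504.4 = 0.631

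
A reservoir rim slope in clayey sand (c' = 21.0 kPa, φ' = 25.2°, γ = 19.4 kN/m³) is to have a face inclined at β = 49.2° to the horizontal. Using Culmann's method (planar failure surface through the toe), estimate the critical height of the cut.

H_c = 34.30 m

Culmann's analysis gives the critical failure plane at α_cr = (β + φ')/2 = (49.2 + 25.2)/2 = 37.2°, and the critical height
H_c = (4c'/γ) · sinβ cosφ' / [1 − cos(β − φ')]
    = (4·21.0/19.4) · sin49.2°·cos25.2° / [1 − cos(24.0°)]
    = 4.330 · 0.7570·0.9048 / [1 − 0.9135]
    = 4.330 · 0.6849 / 0.0865
    = 34.30 m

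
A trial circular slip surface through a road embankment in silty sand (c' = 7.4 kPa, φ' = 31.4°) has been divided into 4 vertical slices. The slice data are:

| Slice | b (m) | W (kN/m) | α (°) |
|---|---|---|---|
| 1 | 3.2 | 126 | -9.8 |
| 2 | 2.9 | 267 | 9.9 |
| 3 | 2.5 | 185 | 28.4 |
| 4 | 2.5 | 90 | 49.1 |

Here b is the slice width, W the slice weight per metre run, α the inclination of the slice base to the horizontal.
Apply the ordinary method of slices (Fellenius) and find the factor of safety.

Ordinary method of slices: FS = Σ[c'·Δl_i + (W_i cosα_i)·tanφ'] / Σ W_i sinα_i, with Δl_i = b_i / cosα_i.
Slice 1: Δl = 3.2/cos(-9.8°) = 3.247 m; N'_1 = 126·cos(-9.8°) = 124.2; c'Δl = 24.03; W sinα = -21.4
Slice 2: Δl = 2.9/cos9.9° = 2.944 m; N'_2 = 267·cos9.9° = 263.0; c'Δl = 21.78; W sinα = 45.9
Slice 3: Δl = 2.5/cos28.4° = 2.842 m; N'_3 = 185·cos28.4° = 162.7; c'Δl = 21.03; W sinα = 88.0
Slice 4: Δl = 2.5/cos49.1° = 3.818 m; N'_4 = 90·cos49.1° = 58.9; c'Δl = 28.26; W sinα = 68.0
Σc'Δl = 95.1 kN/m; ΣN' = 608.8 kN/m; ΣW sinα = 180.5 kN/m
Resisting = 95.1 + 608.8·tan31.4° = 95.1 + 371.6 = 466.7 kN/m
FS = 466.7 / 180.5 = 2.586

FS = 2.59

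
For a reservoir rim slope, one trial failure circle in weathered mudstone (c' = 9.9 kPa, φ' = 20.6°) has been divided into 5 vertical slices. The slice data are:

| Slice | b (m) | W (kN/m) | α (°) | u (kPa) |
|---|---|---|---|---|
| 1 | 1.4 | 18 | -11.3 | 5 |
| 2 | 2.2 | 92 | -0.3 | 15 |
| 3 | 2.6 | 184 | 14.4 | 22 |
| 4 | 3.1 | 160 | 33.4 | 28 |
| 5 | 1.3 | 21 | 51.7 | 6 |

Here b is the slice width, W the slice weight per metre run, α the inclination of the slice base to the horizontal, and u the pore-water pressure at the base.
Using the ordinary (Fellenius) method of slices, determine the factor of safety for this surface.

FS = 1.38

Ordinary method of slices: FS = Σ[c'·Δl_i + (W_i cosα_i − u_i·Δl_i)·tanφ'] / Σ W_i sinα_i, with Δl_i = b_i / cosα_i.
Slice 1: Δl = 1.4/cos(-11.3°) = 1.428 m; N'_1 = 18·cos(-11.3°) − 5·1.428 = 10.5; c'Δl = 14.13; W sinα = -3.5
Slice 2: Δl = 2.2/cos(-0.3°) = 2.200 m; N'_2 = 92·cos(-0.3°) − 15·2.200 = 59.0; c'Δl = 21.78; W sinα = -0.5
Slice 3: Δl = 2.6/cos14.4° = 2.684 m; N'_3 = 184·cos14.4° − 22·2.684 = 119.2; c'Δl = 26.57; W sinα = 45.8
Slice 4: Δl = 3.1/cos33.4° = 3.713 m; N'_4 = 160·cos33.4° − 28·3.713 = 29.6; c'Δl = 36.76; W sinα = 88.1
Slice 5: Δl = 1.3/cos51.7° = 2.098 m; N'_5 = 21·cos51.7° − 6·2.098 = 0.4; c'Δl = 20.77; W sinα = 16.5
Σc'Δl = 120.0 kN/m; ΣN' = 218.7 kN/m; ΣW sinα = 146.3 kN/m
Resisting = 120.0 + 218.7·tan20.6° = 120.0 + 82.2 = 202.2 kN/m
FS = 202.2 / 146.3 = 1.382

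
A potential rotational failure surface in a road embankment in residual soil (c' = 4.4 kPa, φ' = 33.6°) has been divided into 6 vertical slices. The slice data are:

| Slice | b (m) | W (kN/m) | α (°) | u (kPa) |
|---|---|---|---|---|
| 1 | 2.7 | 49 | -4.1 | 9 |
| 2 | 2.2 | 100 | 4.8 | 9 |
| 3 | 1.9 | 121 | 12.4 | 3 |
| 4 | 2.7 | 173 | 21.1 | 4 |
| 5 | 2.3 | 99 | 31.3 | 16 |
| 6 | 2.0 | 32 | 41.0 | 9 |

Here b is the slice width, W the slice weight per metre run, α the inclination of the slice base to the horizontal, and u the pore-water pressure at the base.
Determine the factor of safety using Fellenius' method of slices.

FS = 2.04

Ordinary method of slices: FS = Σ[c'·Δl_i + (W_i cosα_i − u_i·Δl_i)·tanφ'] / Σ W_i sinα_i, with Δl_i = b_i / cosα_i.
Slice 1: Δl = 2.7/cos(-4.1°) = 2.707 m; N'_1 = 49·cos(-4.1°) − 9·2.707 = 24.5; c'Δl = 11.91; W sinα = -3.5
Slice 2: Δl = 2.2/cos4.8° = 2.208 m; N'_2 = 100·cos4.8° − 9·2.208 = 79.8; c'Δl = 9.71; W sinα = 8.4
Slice 3: Δl = 1.9/cos12.4° = 1.945 m; N'_3 = 121·cos12.4° − 3·1.945 = 112.3; c'Δl = 8.56; W sinα = 26.0
Slice 4: Δl = 2.7/cos21.1° = 2.894 m; N'_4 = 173·cos21.1° − 4·2.894 = 149.8; c'Δl = 12.73; W sinα = 62.3
Slice 5: Δl = 2.3/cos31.3° = 2.692 m; N'_5 = 99·cos31.3° − 16·2.692 = 41.5; c'Δl = 11.84; W sinα = 51.4
Slice 6: Δl = 2.0/cos41.0° = 2.650 m; N'_6 = 32·cos41.0° − 9·2.650 = 0.3; c'Δl = 11.66; W sinα = 21.0
Σc'Δl = 66.4 kN/m; ΣN' = 408.3 kN/m; ΣW sinα = 165.6 kN/m
Resisting = 66.4 + 408.3·tan33.6° = 66.4 + 271.3 = 337.7 kN/m
FS = 337.7 / 165.6 = 2.040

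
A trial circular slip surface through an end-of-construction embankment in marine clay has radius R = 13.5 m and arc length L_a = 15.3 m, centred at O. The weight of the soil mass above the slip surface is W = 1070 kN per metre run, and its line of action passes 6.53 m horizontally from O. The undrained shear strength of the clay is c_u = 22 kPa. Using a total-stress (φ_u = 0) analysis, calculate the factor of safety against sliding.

Taking moments about the centre O, the resisting moment is provided by the undrained shear strength acting along the arc:
M_R = c_u·L_a·R = 22·15.30·13.5 = 4544.1 kN·m/m
M_D = W·d = 1070·6.53 = 6987.1 kN·m/m
FS = M_R / M_D = 4544.1 / 6987.1 = 0.650

FS = 0.65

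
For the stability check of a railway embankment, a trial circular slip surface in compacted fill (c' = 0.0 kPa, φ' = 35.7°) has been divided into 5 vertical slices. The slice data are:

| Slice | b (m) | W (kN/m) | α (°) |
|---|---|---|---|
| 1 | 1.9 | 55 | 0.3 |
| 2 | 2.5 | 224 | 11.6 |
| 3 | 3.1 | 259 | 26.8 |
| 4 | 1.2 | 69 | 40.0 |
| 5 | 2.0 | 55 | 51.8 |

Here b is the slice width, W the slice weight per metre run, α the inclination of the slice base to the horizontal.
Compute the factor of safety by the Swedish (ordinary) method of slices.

Ordinary method of slices: FS = Σ[c'·Δl_i + (W_i cosα_i)·tanφ'] / Σ W_i sinα_i, with Δl_i = b_i / cosα_i.
Slice 1: Δl = 1.9/cos0.3° = 1.900 m; N'_1 = 55·cos0.3° = 55.0; c'Δl = 0.00; W sinα = 0.3
Slice 2: Δl = 2.5/cos11.6° = 2.552 m; N'_2 = 224·cos11.6° = 219.4; c'Δl = 0.00; W sinα = 45.0
Slice 3: Δl = 3.1/cos26.8° = 3.473 m; N'_3 = 259·cos26.8° = 231.2; c'Δl = 0.00; W sinα = 116.8
Slice 4: Δl = 1.2/cos40.0° = 1.566 m; N'_4 = 69·cos40.0° = 52.9; c'Δl = 0.00; W sinα = 44.4
Slice 5: Δl = 2.0/cos51.8° = 3.234 m; N'_5 = 55·cos51.8° = 34.0; c'Δl = 0.00; W sinα = 43.2
Σc'Δl = 0.0 kN/m; ΣN' = 592.5 kN/m; ΣW sinα = 249.7 kN/m
Resisting = 0.0 + 592.5·tan35.7° = 0.0 + 425.7 = 425.7 kN/m
FS = 425.7 / 249.7 = 1.705

FS = 1.71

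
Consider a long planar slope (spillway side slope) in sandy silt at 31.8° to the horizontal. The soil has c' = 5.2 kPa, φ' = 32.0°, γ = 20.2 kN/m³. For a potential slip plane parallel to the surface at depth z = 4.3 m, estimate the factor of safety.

For an infinite slope with a slip plane parallel to the surface (no pore pressure): FS = [c' + γz cos²β tanφ'] / [γz sinβ cosβ].
γz = 20.2·4.3 = 86.86 kN/m²
Numerator = 5.2 + 86.86·cos²31.8°·tan32.0° = 5.2 + 86.86·0.7223·0.6249 = 44.405 kPa
Denominator = 86.86·sin31.8°·cos31.8° = 86.86·0.5270·0.8499 = 38.901 kPa
FS = 44.405 / 38.901 = 1.141

FS = 1.14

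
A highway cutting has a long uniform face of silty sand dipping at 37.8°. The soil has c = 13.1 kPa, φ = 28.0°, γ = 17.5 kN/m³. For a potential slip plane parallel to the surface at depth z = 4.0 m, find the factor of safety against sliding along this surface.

FS = 1.07

For an infinite slope with a slip plane parallel to the surface (no pore pressure): FS = [c + γz cos²β tanφ] / [γz sinβ cosβ].
γz = 17.5·4.0 = 70.00 kN/m²
Numerator = 13.1 + 70.00·cos²37.8°·tan28.0° = 13.1 + 70.00·0.6243·0.5317 = 36.338 kPa
Denominator = 70.00·sin37.8°·cos37.8° = 70.00·0.6129·0.7902 = 33.900 kPa
FS = 36.338 / 33.900 = 1.072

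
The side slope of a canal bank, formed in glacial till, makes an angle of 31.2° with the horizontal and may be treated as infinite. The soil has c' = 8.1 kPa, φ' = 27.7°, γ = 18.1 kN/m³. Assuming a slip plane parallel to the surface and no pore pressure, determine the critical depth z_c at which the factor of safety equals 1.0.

z_c = 7.59 m

Setting FS = 1.00 in FS = [c' + γz cos²β tanφ'] / [γz sinβ cosβ] and solving for z:
z = c' / [γ cosβ (FS·sinβ − cosβ·tanφ')]
  = 8.1 / [18.1·cos31.2°·(1.00·sin31.2° − cos31.2°·tan27.7°)]
  = 8.1 / [18.1·0.8554·(1.00·0.5180 − 0.8554·0.5250)]
  = 8.1 / 1.0675 = 7.588 m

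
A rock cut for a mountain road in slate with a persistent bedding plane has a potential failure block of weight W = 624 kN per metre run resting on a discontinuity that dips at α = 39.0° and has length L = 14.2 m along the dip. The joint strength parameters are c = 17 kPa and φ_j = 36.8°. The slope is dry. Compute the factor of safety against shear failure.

FS = 1.54

Resolving the block weight along and normal to the plane and applying the Mohr–Coulomb strength on the joint:
N' = W cosα = 624·cos39.0° = 484.9 kN/m
Driving force T = W sinα = 624·sin39.0° = 392.7 kN/m
Resisting force R = c·L + N'·tanφ_j = 17·14.2 + 484.9·tan36.8° = 241.4 + 362.8 = 604.2 kN/m
FS = R / T = 604.2 / 392.7 = 1.539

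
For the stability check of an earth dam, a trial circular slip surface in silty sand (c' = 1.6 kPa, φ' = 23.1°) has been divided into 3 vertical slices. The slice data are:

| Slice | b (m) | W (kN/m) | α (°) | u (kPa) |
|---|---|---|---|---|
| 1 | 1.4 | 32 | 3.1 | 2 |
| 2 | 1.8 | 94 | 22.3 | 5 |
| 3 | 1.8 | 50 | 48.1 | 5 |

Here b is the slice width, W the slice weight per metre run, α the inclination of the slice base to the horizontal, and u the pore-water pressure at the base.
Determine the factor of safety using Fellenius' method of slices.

FS = 0.85

Ordinary method of slices: FS = Σ[c'·Δl_i + (W_i cosα_i − u_i·Δl_i)·tanφ'] / Σ W_i sinα_i, with Δl_i = b_i / cosα_i.
Slice 1: Δl = 1.4/cos3.1° = 1.402 m; N'_1 = 32·cos3.1° − 2·1.402 = 29.1; c'Δl = 2.24; W sinα = 1.7
Slice 2: Δl = 1.8/cos22.3° = 1.946 m; N'_2 = 94·cos22.3° − 5·1.946 = 77.2; c'Δl = 3.11; W sinα = 35.7
Slice 3: Δl = 1.8/cos48.1° = 2.695 m; N'_3 = 50·cos48.1° − 5·2.695 = 19.9; c'Δl = 4.31; W sinα = 37.2
Σc'Δl = 9.7 kN/m; ΣN' = 126.3 kN/m; ΣW sinα = 74.6 kN/m
Resisting = 9.7 + 126.3·tan23.1° = 9.7 + 53.9 = 63.5 kN/m
FS = 63.5 / 74.6 = 0.852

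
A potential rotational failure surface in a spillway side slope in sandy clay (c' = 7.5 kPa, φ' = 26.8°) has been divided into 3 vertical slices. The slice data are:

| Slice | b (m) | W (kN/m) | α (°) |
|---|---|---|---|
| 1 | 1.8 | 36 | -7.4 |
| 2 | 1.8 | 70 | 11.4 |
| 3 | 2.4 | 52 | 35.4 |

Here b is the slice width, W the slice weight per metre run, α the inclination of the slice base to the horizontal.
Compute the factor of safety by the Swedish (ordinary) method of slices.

Ordinary method of slices: FS = Σ[c'·Δl_i + (W_i cosα_i)·tanφ'] / Σ W_i sinα_i, with Δl_i = b_i / cosα_i.
Slice 1: Δl = 1.8/cos(-7.4°) = 1.815 m; N'_1 = 36·cos(-7.4°) = 35.7; c'Δl = 13.61; W sinα = -4.6
Slice 2: Δl = 1.8/cos11.4° = 1.836 m; N'_2 = 70·cos11.4° = 68.6; c'Δl = 13.77; W sinα = 13.8
Slice 3: Δl = 2.4/cos35.4° = 2.944 m; N'_3 = 52·cos35.4° = 42.4; c'Δl = 22.08; W sinα = 30.1
Σc'Δl = 49.5 kN/m; ΣN' = 146.7 kN/m; ΣW sinα = 39.3 kN/m
Resisting = 49.5 + 146.7·tan26.8° = 49.5 + 74.1 = 123.6 kN/m
FS = 123.6 / 39.3 = 3.143

FS = 3.14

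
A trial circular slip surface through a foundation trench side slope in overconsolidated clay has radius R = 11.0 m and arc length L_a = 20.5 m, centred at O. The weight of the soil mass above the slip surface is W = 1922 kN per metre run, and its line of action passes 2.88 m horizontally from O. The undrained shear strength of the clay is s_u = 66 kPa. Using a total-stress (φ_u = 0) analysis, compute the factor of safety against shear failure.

FS = 2.69

Taking moments about the centre O, the resisting moment is provided by the undrained shear strength acting along the arc:
M_R = s_u·L_a·R = 66·20.50·11.0 = 14883.0 kN·m/m
M_D = W·d = 1922·2.88 = 5535.4 kN·m/m
FS = M_R / M_D = 14883.0 / 5535.4 = 2.689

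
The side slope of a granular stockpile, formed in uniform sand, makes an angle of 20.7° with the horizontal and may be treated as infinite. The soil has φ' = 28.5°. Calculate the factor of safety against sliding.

FS = 1.44

For a dry cohesionless infinite slope the factor of safety is FS = tanφ' / tanβ.
FS = tan28.5° / tan20.7° = 0.5430 / 0.3779 = 1.437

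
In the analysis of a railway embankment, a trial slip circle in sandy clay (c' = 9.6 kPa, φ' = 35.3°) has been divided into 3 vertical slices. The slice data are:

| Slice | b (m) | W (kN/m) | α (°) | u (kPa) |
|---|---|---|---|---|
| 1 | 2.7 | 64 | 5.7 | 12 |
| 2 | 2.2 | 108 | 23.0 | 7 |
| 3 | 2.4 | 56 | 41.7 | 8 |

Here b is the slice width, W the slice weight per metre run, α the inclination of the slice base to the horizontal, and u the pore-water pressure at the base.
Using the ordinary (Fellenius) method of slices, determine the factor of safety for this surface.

FS = 2.00

Ordinary method of slices: FS = Σ[c'·Δl_i + (W_i cosα_i − u_i·Δl_i)·tanφ'] / Σ W_i sinα_i, with Δl_i = b_i / cosα_i.
Slice 1: Δl = 2.7/cos5.7° = 2.713 m; N'_1 = 64·cos5.7° − 12·2.713 = 31.1; c'Δl = 26.05; W sinα = 6.4
Slice 2: Δl = 2.2/cos23.0° = 2.390 m; N'_2 = 108·cos23.0° − 7·2.390 = 82.7; c'Δl = 22.94; W sinα = 42.2
Slice 3: Δl = 2.4/cos41.7° = 3.214 m; N'_3 = 56·cos41.7° − 8·3.214 = 16.1; c'Δl = 30.86; W sinα = 37.3
Σc'Δl = 79.9 kN/m; ΣN' = 129.9 kN/m; ΣW sinα = 85.8 kN/m
Resisting = 79.9 + 129.9·tan35.3° = 79.9 + 92.0 = 171.8 kN/m
FS = 171.8 / 85.8 = 2.002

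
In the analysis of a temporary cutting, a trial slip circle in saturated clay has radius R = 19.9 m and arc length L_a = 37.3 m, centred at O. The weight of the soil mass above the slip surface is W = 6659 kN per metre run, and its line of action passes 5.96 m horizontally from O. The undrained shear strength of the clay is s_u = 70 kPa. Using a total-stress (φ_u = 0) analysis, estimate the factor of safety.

FS = 1.31

Taking moments about the centre O, the resisting moment is provided by the undrained shear strength acting along the arc:
M_R = s_u·L_a·R = 70·37.30·19.9 = 51958.9 kN·m/m
M_D = W·d = 6659·5.96 = 39687.6 kN·m/m
FS = M_R / M_D = 51958.9 / 39687.6 = 1.309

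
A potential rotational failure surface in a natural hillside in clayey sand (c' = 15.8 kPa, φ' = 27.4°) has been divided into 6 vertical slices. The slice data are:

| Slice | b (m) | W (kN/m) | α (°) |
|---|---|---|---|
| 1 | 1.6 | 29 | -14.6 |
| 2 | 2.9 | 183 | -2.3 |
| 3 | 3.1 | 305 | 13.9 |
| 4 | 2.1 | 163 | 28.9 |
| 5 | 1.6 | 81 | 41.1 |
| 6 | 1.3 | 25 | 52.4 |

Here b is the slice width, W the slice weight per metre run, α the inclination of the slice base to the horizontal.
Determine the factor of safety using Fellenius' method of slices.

FS = 2.87

Ordinary method of slices: FS = Σ[c'·Δl_i + (W_i cosα_i)·tanφ'] / Σ W_i sinα_i, with Δl_i = b_i / cosα_i.
Slice 1: Δl = 1.6/cos(-14.6°) = 1.653 m; N'_1 = 29·cos(-14.6°) = 28.1; c'Δl = 26.12; W sinα = -7.3
Slice 2: Δl = 2.9/cos(-2.3°) = 2.902 m; N'_2 = 183·cos(-2.3°) = 182.9; c'Δl = 45.86; W sinα = -7.3
Slice 3: Δl = 3.1/cos13.9° = 3.194 m; N'_3 = 305·cos13.9° = 296.1; c'Δl = 50.46; W sinα = 73.3
Slice 4: Δl = 2.1/cos28.9° = 2.399 m; N'_4 = 163·cos28.9° = 142.7; c'Δl = 37.90; W sinα = 78.8
Slice 5: Δl = 1.6/cos41.1° = 2.123 m; N'_5 = 81·cos41.1° = 61.0; c'Δl = 33.55; W sinα = 53.2
Slice 6: Δl = 1.3/cos52.4° = 2.131 m; N'_6 = 25·cos52.4° = 15.3; c'Δl = 33.66; W sinα = 19.8
Σc'Δl = 227.5 kN/m; ΣN' = 726.0 kN/m; ΣW sinα = 210.4 kN/m
Resisting = 227.5 + 726.0·tan27.4° = 227.5 + 376.3 = 603.9 kN/m
FS = 603.9 / 210.4 = 2.869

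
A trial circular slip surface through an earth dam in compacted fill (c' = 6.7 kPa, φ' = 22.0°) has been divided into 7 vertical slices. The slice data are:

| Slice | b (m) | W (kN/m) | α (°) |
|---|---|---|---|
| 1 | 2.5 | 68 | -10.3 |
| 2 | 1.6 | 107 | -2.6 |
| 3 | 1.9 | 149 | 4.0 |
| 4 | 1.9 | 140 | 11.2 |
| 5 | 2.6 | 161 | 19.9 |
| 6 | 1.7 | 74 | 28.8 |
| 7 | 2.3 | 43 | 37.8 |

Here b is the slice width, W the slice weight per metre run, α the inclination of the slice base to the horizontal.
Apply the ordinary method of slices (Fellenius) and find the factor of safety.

FS = 2.85

Ordinary method of slices: FS = Σ[c'·Δl_i + (W_i cosα_i)·tanφ'] / Σ W_i sinα_i, with Δl_i = b_i / cosα_i.
Slice 1: Δl = 2.5/cos(-10.3°) = 2.541 m; N'_1 = 68·cos(-10.3°) = 66.9; c'Δl = 17.02; W sinα = -12.2
Slice 2: Δl = 1.6/cos(-2.6°) = 1.602 m; N'_2 = 107·cos(-2.6°) = 106.9; c'Δl = 10.73; W sinα = -4.9
Slice 3: Δl = 1.9/cos4.0° = 1.905 m; N'_3 = 149·cos4.0° = 148.6; c'Δl = 12.76; W sinα = 10.4
Slice 4: Δl = 1.9/cos11.2° = 1.937 m; N'_4 = 140·cos11.2° = 137.3; c'Δl = 12.98; W sinα = 27.2
Slice 5: Δl = 2.6/cos19.9° = 2.765 m; N'_5 = 161·cos19.9° = 151.4; c'Δl = 18.53; W sinα = 54.8
Slice 6: Δl = 1.7/cos28.8° = 1.940 m; N'_6 = 74·cos28.8° = 64.8; c'Δl = 13.00; W sinα = 35.6
Slice 7: Δl = 2.3/cos37.8° = 2.911 m; N'_7 = 43·cos37.8° = 34.0; c'Δl = 19.50; W sinα = 26.4
Σc'Δl = 104.5 kN/m; ΣN' = 710.0 kN/m; ΣW sinα = 137.4 kN/m
Resisting = 104.5 + 710.0·tan22.0° = 104.5 + 286.8 = 391.4 kN/m
FS = 391.4 / 137.4 = 2.849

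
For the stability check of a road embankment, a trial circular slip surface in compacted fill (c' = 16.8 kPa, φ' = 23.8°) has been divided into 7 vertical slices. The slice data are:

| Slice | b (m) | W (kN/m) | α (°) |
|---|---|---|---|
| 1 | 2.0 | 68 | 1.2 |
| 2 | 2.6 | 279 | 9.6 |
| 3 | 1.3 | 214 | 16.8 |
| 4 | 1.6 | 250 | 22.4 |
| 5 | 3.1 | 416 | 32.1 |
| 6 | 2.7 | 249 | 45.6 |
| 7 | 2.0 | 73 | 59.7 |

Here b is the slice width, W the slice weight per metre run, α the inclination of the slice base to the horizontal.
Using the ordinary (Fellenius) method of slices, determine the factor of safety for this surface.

Ordinary method of slices: FS = Σ[c'·Δl_i + (W_i cosα_i)·tanφ'] / Σ W_i sinα_i, with Δl_i = b_i / cosα_i.
Slice 1: Δl = 2.0/cos1.2° = 2.000 m; N'_1 = 68·cos1.2° = 68.0; c'Δl = 33.61; W sinα = 1.4
Slice 2: Δl = 2.6/cos9.6° = 2.637 m; N'_2 = 279·cos9.6° = 275.1; c'Δl = 44.30; W sinα = 46.5
Slice 3: Δl = 1.3/cos16.8° = 1.358 m; N'_3 = 214·cos16.8° = 204.9; c'Δl = 22.81; W sinα = 61.9
Slice 4: Δl = 1.6/cos22.4° = 1.731 m; N'_4 = 250·cos22.4° = 231.1; c'Δl = 29.07; W sinα = 95.3
Slice 5: Δl = 3.1/cos32.1° = 3.659 m; N'_5 = 416·cos32.1° = 352.4; c'Δl = 61.48; W sinα = 221.1
Slice 6: Δl = 2.7/cos45.6° = 3.859 m; N'_6 = 249·cos45.6° = 174.2; c'Δl = 64.83; W sinα = 177.9
Slice 7: Δl = 2.0/cos59.7° = 3.964 m; N'_7 = 73·cos59.7° = 36.8; c'Δl = 66.60; W sinα = 63.0
Σc'Δl = 322.7 kN/m; ΣN' = 1342.5 kN/m; ΣW sinα = 667.1 kN/m
Resisting = 322.7 + 1342.5·tan23.8° = 322.7 + 592.1 = 914.8 kN/m
FS = 914.8 / 667.1 = 1.371

FS = 1.37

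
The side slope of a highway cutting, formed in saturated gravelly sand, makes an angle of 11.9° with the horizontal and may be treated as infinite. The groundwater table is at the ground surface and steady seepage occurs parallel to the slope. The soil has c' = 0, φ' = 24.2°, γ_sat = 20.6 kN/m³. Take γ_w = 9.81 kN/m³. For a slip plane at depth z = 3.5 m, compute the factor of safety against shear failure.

With seepage parallel to the slope and the water table at the surface, the effective normal stress on the slip plane uses the buoyant unit weight γ' = γ_sat − γ_w while the driving shear stress uses γ_sat:
FS = [c' + γ' z cos²β tanφ'] / [γ_sat z sinβ cosβ]
(For c' = 0 this reduces to FS = (γ'/γ_sat)·tanφ'/tanβ.)
γ' = 20.6 − 9.81 = 10.79 kN/m³
Numerator = 0.0 + 10.79·3.5·cos²11.9°·tan24.2° = 0.0 + 10.79·3.5·0.9575·0.4494 = 16.251 kPa
Denominator = 20.6·3.5·sin11.9°·cos11.9° = 20.6·3.5·0.2062·0.9785 = 14.548 kPa
FS = 16.251 / 14.548 = 1.117

FS = 1.12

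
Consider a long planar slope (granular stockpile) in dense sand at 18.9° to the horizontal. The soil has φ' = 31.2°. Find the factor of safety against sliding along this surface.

For a dry cohesionless infinite slope the factor of safety is FS = tanφ' / tanβ.
FS = tan31.2° / tan18.9° = 0.6056 / 0.3424 = 1.769

FS = 1.77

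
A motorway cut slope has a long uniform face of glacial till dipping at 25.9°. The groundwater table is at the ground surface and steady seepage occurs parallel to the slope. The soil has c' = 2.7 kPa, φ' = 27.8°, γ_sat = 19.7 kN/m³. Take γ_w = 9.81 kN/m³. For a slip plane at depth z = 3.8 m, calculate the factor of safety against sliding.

With seepage parallel to the slope and the water table at the surface, the effective normal stress on the slip plane uses the buoyant unit weight γ' = γ_sat − γ_w while the driving shear stress uses γ_sat:
FS = [c' + γ' z cos²β tanφ'] / [γ_sat z sinβ cosβ]
γ' = 19.7 − 9.81 = 9.89 kN/m³
Numerator = 2.7 + 9.89·3.8·cos²25.9°·tan27.8° = 2.7 + 9.89·3.8·0.8092·0.5272 = 18.734 kPa
Denominator = 19.7·3.8·sin25.9°·cos25.9° = 19.7·3.8·0.4368·0.8996 = 29.415 kPa
FS = 18.734 / 29.415 = 0.637

FS = 0.64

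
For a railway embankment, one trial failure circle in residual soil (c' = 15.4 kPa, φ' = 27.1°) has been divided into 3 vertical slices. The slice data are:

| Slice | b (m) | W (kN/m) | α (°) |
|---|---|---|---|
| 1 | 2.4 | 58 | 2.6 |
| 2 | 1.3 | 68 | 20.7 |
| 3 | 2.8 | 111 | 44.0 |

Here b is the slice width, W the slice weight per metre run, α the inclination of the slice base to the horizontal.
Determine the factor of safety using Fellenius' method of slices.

Ordinary method of slices: FS = Σ[c'·Δl_i + (W_i cosα_i)·tanφ'] / Σ W_i sinα_i, with Δl_i = b_i / cosα_i.
Slice 1: Δl = 2.4/cos2.6° = 2.402 m; N'_1 = 58·cos2.6° = 57.9; c'Δl = 37.00; W sinα = 2.6
Slice 2: Δl = 1.3/cos20.7° = 1.390 m; N'_2 = 68·cos20.7° = 63.6; c'Δl = 21.40; W sinα = 24.0
Slice 3: Δl = 2.8/cos44.0° = 3.892 m; N'_3 = 111·cos44.0° = 79.8; c'Δl = 59.94; W sinα = 77.1
Σc'Δl = 118.3 kN/m; ΣN' = 201.4 kN/m; ΣW sinα = 103.8 kN/m
Resisting = 118.3 + 201.4·tan27.1° = 118.3 + 103.1 = 221.4 kN/m
FS = 221.4 / 103.8 = 2.134

FS = 2.13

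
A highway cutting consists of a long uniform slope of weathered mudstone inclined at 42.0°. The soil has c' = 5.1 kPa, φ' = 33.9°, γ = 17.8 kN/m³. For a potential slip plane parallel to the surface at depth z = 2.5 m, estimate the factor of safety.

For an infinite slope with a slip plane parallel to the surface (no pore pressure): FS = [c' + γz cos²β tanφ'] / [γz sinβ cosβ].
γz = 17.8·2.5 = 44.50 kN/m²
Numerator = 5.1 + 44.50·cos²42.0°·tan33.9° = 5.1 + 44.50·0.5523·0.6720 = 21.614 kPa
Denominator = 44.50·sin42.0°·cos42.0° = 44.50·0.6691·0.7431 = 22.128 kPa
FS = 21.614 / 22.128 = 0.977

FS = 0.98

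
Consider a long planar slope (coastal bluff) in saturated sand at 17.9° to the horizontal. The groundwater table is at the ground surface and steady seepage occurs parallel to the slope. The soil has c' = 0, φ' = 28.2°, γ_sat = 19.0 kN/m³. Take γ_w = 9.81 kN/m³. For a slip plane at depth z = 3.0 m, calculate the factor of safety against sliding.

With seepage parallel to the slope and the water table at the surface, the effective normal stress on the slip plane uses the buoyant unit weight γ' = γ_sat − γ_w while the driving shear stress uses γ_sat:
FS = [c' + γ' z cos²β tanφ'] / [γ_sat z sinβ cosβ]
(For c' = 0 this reduces to FS = (γ'/γ_sat)·tanφ'/tanβ.)
γ' = 19.0 − 9.81 = 9.19 kN/m³
Numerator = 0.0 + 9.19·3.0·cos²17.9°·tan28.2° = 0.0 + 9.19·3.0·0.9055·0.5362 = 13.386 kPa
Denominator = 19.0·3.0·sin17.9°·cos17.9° = 19.0·3.0·0.3074·0.9516 = 16.671 kPa
FS = 13.386 / 16.671 = 0.803

FS = 0.80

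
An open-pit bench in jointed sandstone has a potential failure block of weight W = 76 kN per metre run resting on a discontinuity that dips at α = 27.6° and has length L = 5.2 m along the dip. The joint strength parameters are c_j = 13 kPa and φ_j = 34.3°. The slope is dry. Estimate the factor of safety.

FS = 3.22

Resolving the block weight along and normal to the plane and applying the Mohr–Coulomb strength on the joint:
N' = W cosα = 76·cos27.6° = 67.4 kN/m
Driving force T = W sinα = 76·sin27.6° = 35.2 kN/m
Resisting force R = c_j·L + N'·tanφ_j = 13·5.2 + 67.4·tan34.3° = 67.6 + 45.9 = 113.5 kN/m
FS = R / T = 113.5 / 35.2 = 3.225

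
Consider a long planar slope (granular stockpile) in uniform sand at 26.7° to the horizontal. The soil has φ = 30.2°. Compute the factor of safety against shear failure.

FS = 1.16

For a dry cohesionless infinite slope the factor of safety is FS = tanφ / tanβ.
FS = tan30.2° / tan26.7° = 0.5820 / 0.5029 = 1.157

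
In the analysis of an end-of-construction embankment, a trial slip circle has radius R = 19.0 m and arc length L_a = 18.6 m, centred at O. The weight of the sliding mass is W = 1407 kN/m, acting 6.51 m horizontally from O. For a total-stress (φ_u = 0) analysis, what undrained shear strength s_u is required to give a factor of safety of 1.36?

FS = s_u·L_a·R / (W·d), so s_u = FS·W·d / (L_a·R).
s_u = 1.36·1407·6.51 / (18.60·19.0) = 12457.0 / 353.40 = 35.25 kPa

s_u = 35.2 kPa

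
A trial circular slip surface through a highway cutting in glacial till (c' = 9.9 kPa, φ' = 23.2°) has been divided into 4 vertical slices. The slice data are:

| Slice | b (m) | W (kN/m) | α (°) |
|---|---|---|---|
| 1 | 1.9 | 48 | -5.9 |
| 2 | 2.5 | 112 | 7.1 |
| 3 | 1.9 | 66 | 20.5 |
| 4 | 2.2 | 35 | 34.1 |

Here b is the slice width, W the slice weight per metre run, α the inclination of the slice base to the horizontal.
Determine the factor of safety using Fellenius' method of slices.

FS = 3.82

Ordinary method of slices: FS = Σ[c'·Δl_i + (W_i cosα_i)·tanφ'] / Σ W_i sinα_i, with Δl_i = b_i / cosα_i.
Slice 1: Δl = 1.9/cos(-5.9°) = 1.910 m; N'_1 = 48·cos(-5.9°) = 47.7; c'Δl = 18.91; W sinα = -4.9
Slice 2: Δl = 2.5/cos7.1° = 2.519 m; N'_2 = 112·cos7.1° = 111.1; c'Δl = 24.94; W sinα = 13.8
Slice 3: Δl = 1.9/cos20.5° = 2.028 m; N'_3 = 66·cos20.5° = 61.8; c'Δl = 20.08; W sinα = 23.1
Slice 4: Δl = 2.2/cos34.1° = 2.657 m; N'_4 = 35·cos34.1° = 29.0; c'Δl = 26.30; W sinα = 19.6
Σc'Δl = 90.2 kN/m; ΣN' = 249.7 kN/m; ΣW sinα = 51.6 kN/m
Resisting = 90.2 + 249.7·tan23.2° = 90.2 + 107.0 = 197.3 kN/m
FS = 197.3 / 51.6 = 3.819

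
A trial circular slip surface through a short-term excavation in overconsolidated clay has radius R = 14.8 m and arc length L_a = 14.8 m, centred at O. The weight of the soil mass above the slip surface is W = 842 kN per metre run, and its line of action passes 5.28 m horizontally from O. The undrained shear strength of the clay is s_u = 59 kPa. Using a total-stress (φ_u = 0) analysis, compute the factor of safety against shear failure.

FS = 2.91

Taking moments about the centre O, the resisting moment is provided by the undrained shear strength acting along the arc:
M_R = s_u·L_a·R = 59·14.80·14.8 = 12923.4 kN·m/m
M_D = W·d = 842·5.28 = 4445.8 kN·m/m
FS = M_R / M_D = 12923.4 / 4445.8 = 2.907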